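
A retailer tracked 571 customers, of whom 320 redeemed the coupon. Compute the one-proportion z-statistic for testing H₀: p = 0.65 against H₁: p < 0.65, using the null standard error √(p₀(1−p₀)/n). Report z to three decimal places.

p̂ = 320/571 = 0.56042.
SE₀ = √(0.65·0.35/571) = 0.019961.
z = (p̂ − p₀)/SE = (0.56042 − 0.65)/0.019961 = -4.488.

z = -4.488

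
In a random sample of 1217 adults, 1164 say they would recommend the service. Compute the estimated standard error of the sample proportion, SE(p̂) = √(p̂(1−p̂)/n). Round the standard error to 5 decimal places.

Sample proportion p̂ = 1164/1217 = 0.95645.
p̂(1−p̂) = 0.95645·0.04355 = 0.041653.
SE = √(0.041653/1217) = 0.00585.

SE = 0.00585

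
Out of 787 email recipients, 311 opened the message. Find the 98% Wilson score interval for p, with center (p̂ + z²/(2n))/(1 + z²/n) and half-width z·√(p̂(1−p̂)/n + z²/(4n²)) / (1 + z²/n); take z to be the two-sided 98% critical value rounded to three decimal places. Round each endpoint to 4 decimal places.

(0.3555, 0.4363)

p̂ = 311/787 = 0.39517; z = 2.326, so z² = 5.410276.
Denominator 1 + z²/n = 1 + 5.410276/787 = 1.006875.
Center = (0.39517 + 0.003437)/1.006875 = 0.39589.
Radicand: p̂(1−p̂)/n + z²/(4n²) = 0.000303699 + 0.000002184 = 0.000305883.
Half-width = z·√(radicand)/denom = 2.326·0.017490/1.006875 = 0.04040.
CI: 0.39589 ± 0.04040 = (0.3555, 0.4363).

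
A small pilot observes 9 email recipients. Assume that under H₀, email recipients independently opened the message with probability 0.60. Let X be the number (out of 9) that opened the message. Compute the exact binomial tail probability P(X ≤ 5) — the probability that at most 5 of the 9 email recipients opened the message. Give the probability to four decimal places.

X is binomial with n = 9 and p = 0.60.
P(X ≤ 5) = Σ_{j=0}^{5} C(9,j)·0.60^j·0.40^{9−j}.
= 0.000262 + 0.003539 + 0.021234 + 0.074318 + 0.167215 + 0.250823 = 0.5174.

P = 0.5174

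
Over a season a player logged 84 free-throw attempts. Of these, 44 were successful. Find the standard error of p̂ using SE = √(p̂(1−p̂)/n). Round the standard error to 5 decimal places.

SE = 0.05449

The sample proportion is 44/84 = 0.52381.
p̂(1−p̂) = 0.52381·0.47619 = 0.249433.
SE = √(0.249433/84) = √0.002969440 = 0.05449.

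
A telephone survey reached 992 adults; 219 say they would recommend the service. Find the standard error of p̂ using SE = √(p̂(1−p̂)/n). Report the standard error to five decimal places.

The sample proportion is 219/992 = 0.22077.
p̂(1−p̂) = 0.172031.
Dividing by n and taking the root: √0.000173418 = 0.01317.

SE = 0.01317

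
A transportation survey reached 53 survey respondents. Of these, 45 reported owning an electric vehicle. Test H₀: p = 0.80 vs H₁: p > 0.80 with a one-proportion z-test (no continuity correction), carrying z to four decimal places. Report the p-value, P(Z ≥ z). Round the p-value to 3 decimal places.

p-value = 0.186

The sample proportion is 45/53 = 0.84906.
Under H₀, SE = √(p₀(1−p₀)/n) = √(0.80·0.20/53) = √0.003018868 = 0.054944.
Test statistic (full precision, shown to 4 dp): z = (45/53 − 0.80)/SE₀ ≈ 0.8928.
From the standard normal, P(Z ≥ z) = 0.186.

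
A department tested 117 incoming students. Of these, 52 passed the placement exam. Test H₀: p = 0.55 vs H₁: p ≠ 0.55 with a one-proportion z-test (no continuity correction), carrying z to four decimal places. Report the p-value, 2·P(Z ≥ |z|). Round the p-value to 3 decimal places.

With x = 52 successes in n = 117, p̂ = 0.44444.
SE₀ = √(0.55·0.45/117) = 0.045993.
z = (p̂ − p₀)/SE = (52/117 − 0.55)/0.045993 ≈ -2.2950.
From the standard normal, 2·P(Z ≥ |z|) = 0.022.

p-value = 0.022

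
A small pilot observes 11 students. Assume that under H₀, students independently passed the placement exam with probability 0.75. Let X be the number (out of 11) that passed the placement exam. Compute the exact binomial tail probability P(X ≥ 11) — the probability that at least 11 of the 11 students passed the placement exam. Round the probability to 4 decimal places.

P = 0.0422

X ~ Binomial(n=11, p=0.75).
P(X ≥ 11) = C(11,11)·0.75^11·0.25^0.
= 0.042235 = 0.0422.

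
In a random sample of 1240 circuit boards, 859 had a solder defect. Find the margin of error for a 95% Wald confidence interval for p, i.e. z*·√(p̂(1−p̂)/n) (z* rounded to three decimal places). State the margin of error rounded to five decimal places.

ME = 0.02568

The sample proportion is 859/1240 = 0.69274.
SE = √(p̂(1−p̂)/n) = √(0.212851/1240) = 0.013102.
z* = 1.960 at the 95% level.
ME = 1.960·0.013102 = 0.02568.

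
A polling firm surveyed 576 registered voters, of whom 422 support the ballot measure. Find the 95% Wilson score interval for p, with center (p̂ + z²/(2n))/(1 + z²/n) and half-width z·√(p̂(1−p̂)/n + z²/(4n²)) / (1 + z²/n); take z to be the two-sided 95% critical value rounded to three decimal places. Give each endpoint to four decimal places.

p̂ = 422/576 = 0.73264; z = 1.960, so z² = 3.841600.
Denominator 1 + z²/n = 1 + 3.841600/576 = 1.006669.
Center = (0.73264 + 0.003335)/1.006669 = 0.73110.
Radicand: p̂(1−p̂)/n + z²/(4n²) = 0.000340068 + 0.000002895 = 0.000342963.
Half-width = 1.960·√0.000342963/1.006669 = 0.03606.
Interval: 0.73110 ± 0.03606 → (0.6950, 0.7672).

(0.6950, 0.7672)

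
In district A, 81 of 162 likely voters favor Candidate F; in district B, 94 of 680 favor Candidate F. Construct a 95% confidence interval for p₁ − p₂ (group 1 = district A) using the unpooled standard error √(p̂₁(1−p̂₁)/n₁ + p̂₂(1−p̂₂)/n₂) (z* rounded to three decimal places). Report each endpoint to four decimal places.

p̂₁ = 81/162 = 0.50000, p̂₂ = 94/680 = 0.13824; p̂₁ − p̂₂ = 0.36176.
Unpooled SE = √(p̂₁(1−p̂₁)/n₁ + p̂₂(1−p̂₂)/n₂) = √(0.001543210 + 0.000175186) = 0.041454.
The 95% critical value is z* = 1.960. Margin = 1.960·0.041454 = 0.08125.
Interval: 0.36176 ± 0.08125 → (0.2805, 0.4430).

(0.2805, 0.4430)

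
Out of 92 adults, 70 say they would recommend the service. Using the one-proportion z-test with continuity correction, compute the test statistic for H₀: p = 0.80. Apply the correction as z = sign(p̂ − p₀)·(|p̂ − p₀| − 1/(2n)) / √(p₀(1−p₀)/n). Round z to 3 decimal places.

z = -0.808

Sample proportion p̂ = 70/92 = 0.76087. p̂ − p₀ = -0.039130.
1/(2n) = 0.005435.
Corrected numerator: |-0.039130| − 0.005435 = 0.033695.
Null standard error: √(0.80·0.20/92) = √0.001739130 = 0.041703.
z = −0.033695/0.041703 = -0.808.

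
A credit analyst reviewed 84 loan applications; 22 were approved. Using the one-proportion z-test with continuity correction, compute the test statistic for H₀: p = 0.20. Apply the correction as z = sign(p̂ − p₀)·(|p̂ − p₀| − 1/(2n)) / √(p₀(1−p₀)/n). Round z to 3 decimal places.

With x = 22 successes in n = 84, p̂ = 0.26190. p̂ − p₀ = 0.061905.
1/(2n) = 0.005952.
Corrected numerator: |0.061905| − 0.005952 = 0.055953.
Under H₀, SE = √(p₀(1−p₀)/n) = √(0.20·0.80/84) = √0.001904762 = 0.043644.
z = (+)0.055953/0.043644 = 1.282.

z = 1.282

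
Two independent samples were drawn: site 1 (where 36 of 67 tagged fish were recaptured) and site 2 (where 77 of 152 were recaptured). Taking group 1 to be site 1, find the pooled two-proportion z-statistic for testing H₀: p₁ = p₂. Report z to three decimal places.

Sample proportions: p̂₁ = 36/67 = 0.53731 and p̂₂ = 77/152 = 0.50658.
Pooling: p̂ = 113/219 = 0.51598.
SE = √[p̂(1−p̂)(1/n₁+1/n₂)] = √[0.51598·0.48402·(1/67+1/152)] ≈ 0.073284.
z = (p̂₁ − p̂₂)/SE = (0.53731 − 0.50658)/0.073284 = 0.03073/0.073284 = 0.419.

z = 0.419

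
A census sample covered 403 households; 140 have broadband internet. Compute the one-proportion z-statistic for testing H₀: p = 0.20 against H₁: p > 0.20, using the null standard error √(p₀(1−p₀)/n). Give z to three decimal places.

z = 7.397

The sample proportion is 140/403 = 0.34739.
Null standard error: √(0.20·0.80/403) = √0.000397022 = 0.019925.
z = (p̂ − p₀)/SE = (0.34739 − 0.20)/0.019925 = 7.397.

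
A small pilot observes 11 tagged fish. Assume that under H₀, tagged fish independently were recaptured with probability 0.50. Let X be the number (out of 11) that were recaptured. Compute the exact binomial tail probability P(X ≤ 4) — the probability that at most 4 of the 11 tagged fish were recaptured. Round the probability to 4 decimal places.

P = 0.2744

X ~ Binomial(n=11, p=0.50).
P(X ≤ 4) = Σ_{j=0}^{4} C(11,j)·0.50^j·0.50^{11−j}.
= 0.000488 + 0.005371 + 0.026855 + 0.080566 + 0.161133 = 0.2744.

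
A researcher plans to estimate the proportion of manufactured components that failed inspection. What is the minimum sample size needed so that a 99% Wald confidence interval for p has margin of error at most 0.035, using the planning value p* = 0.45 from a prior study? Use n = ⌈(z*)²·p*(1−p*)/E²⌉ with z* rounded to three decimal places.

For 99% confidence, z* = 2.576.
p*(1−p*) = 0.2475.
(z*)²·p*(1−p*)/E² = 6.635776·0.2475/0.001225 = 1340.698.
Rounding up, n = 1341.

n = 1341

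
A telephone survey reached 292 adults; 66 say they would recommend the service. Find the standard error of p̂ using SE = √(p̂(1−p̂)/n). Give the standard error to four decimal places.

p̂ = 66/292 = 0.22603.
p̂(1−p̂) = 0.22603·0.77397 = 0.174940.
Dividing by n and taking the root: √0.000599110 = 0.0245.

SE = 0.0245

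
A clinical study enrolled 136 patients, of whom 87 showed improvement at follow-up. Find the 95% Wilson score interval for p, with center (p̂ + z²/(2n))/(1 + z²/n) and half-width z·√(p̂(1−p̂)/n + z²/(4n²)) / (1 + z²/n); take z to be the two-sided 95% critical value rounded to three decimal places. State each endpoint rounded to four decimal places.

Here p̂ = 87/136 = 0.63971 and z = 1.960 (z² = 3.841600).
1 + z²/n = 1.028247.
Center = (0.63971 + 0.014124)/1.028247 = 0.63587.
Radicand: p̂(1−p̂)/n + z²/(4n²) = 0.001694723 + 0.000051925 = 0.001746648.
Half-width = z·√(radicand)/denom = 1.960·0.041793/1.028247 = 0.07966.
Interval: 0.63587 ± 0.07966 → (0.5562, 0.7155).

(0.5562, 0.7155)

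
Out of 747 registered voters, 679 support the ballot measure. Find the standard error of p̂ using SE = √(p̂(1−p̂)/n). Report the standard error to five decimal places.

SE = 0.01052

With x = 679 successes in n = 747, p̂ = 0.90897.
p̂(1−p̂) = 0.90897·0.09103 = 0.082744.
Dividing by n and taking the root: √0.000110768 = 0.01052.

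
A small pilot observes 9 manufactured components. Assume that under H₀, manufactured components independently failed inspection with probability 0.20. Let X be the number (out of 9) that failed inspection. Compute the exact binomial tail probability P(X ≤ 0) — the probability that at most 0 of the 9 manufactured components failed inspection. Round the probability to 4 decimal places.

X is binomial with n = 9 and p = 0.20.
P(X ≤ 0) = C(9,0)·0.20^0·0.80^9.
= 0.134218 = 0.1342.

P = 0.1342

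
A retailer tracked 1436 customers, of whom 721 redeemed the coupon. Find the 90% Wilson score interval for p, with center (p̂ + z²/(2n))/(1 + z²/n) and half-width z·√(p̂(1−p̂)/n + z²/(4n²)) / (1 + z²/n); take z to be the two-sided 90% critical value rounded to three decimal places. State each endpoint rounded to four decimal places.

(0.4804, 0.5238)

p̂ = 721/1436 = 0.50209; z = 1.645, so z² = 2.706025.
1 + z²/n = 1.001884.
Adjusted center: (0.50209 + z²/(2n))/1.001884 = 0.50209.
Radicand: p̂(1−p̂)/n + z²/(4n²) = 0.000174092 + 0.000000328 = 0.000174420.
Half-width = 1.645·√0.000174420/1.001884 = 0.02168.
CI: 0.50209 ± 0.02168 = (0.4804, 0.5238).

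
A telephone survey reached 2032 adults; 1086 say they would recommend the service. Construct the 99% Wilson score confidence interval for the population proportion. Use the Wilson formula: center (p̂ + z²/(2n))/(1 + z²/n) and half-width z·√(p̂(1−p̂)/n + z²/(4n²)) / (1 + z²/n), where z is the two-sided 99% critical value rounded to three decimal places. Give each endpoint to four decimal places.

(0.5059, 0.5628)

p̂ = 1086/2032 = 0.53445; z = 2.576, so z² = 6.635776.
1 + z²/n = 1.003266.
Center = (0.53445 + 0.001633)/1.003266 = 0.53434.
Radicand: p̂(1−p̂)/n + z²/(4n²) = 0.000122447 + 0.000000402 = 0.000122849.
Half-width = 2.576·√0.000122849/1.003266 = 0.02846.
So the interval runs from 0.5059 to 0.5628.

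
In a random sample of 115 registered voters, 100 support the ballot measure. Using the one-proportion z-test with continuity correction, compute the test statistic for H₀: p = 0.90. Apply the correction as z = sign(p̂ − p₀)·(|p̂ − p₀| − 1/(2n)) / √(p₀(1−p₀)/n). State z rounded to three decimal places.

The sample proportion is 100/115 = 0.86957. p̂ − p₀ = -0.030435.
1/(2n) = 0.004348.
Corrected numerator: |-0.030435| − 0.004348 = 0.026087.
SE₀ = √(0.90·0.10/115) = 0.027975.
z = −0.026087/0.027975 = -0.933.

z = -0.933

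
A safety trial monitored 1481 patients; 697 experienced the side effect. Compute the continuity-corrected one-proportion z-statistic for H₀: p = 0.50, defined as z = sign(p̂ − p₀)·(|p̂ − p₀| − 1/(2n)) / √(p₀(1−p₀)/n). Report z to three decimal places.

z = -2.235

With x = 697 successes in n = 1481, p̂ = 0.47063. p̂ − p₀ = -0.029372.
Continuity correction 1/(2n) = 1/2962 = 0.000338.
Corrected numerator: |-0.029372| − 0.000338 = 0.029034.
Under H₀, SE = √(p₀(1−p₀)/n) = √(0.50·0.50/1481) = √0.000168805 = 0.012992.
z = −0.029034/0.012992 = -2.235.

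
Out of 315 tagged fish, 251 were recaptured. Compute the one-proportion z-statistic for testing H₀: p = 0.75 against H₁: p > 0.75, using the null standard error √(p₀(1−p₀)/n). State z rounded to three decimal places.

Sample proportion p̂ = 251/315 = 0.79683.
Null standard error: √(0.75·0.25/315) = √0.000595238 = 0.024398.
z = (0.79683 − 0.75)/0.024398 = 0.04683/0.024398 = 1.919.

z = 1.919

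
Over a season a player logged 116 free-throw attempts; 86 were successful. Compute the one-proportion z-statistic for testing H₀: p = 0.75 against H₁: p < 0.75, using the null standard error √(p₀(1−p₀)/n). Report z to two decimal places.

With x = 86 successes in n = 116, p̂ = 0.74138.
Under H₀, SE = √(p₀(1−p₀)/n) = √(0.75·0.25/116) = √0.001616379 = 0.040204.
Test statistic: z = -0.00862/0.040204 = -0.21.

z = -0.21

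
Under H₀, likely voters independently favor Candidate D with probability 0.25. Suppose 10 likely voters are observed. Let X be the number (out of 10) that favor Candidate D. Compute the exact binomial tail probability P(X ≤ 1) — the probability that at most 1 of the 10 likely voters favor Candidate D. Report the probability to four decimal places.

X ~ Binomial(n=10, p=0.25).
P(X ≤ 1) = C(10,0)·0.25^0·0.75^10 + C(10,1)·0.25^1·0.75^9.
= 0.056314 + 0.187712 = 0.2440.

P = 0.2440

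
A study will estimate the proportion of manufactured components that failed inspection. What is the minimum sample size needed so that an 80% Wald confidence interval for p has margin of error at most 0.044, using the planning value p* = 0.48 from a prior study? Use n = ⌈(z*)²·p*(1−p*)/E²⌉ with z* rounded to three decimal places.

n = 212

For 80% confidence, z* = 1.282.
p*(1−p*) = 0.2496.
Required n before rounding: 1.643524 × 0.2496 / 0.044² = 211.892.
⌈211.892⌉ = 212.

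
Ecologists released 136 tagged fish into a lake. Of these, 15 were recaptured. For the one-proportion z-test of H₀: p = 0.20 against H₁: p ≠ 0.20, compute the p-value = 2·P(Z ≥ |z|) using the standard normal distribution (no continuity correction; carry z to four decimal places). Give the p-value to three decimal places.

With x = 15 successes in n = 136, p̂ = 0.11029.
Under H₀, SE = √(p₀(1−p₀)/n) = √(0.20·0.80/136) = √0.001176471 = 0.034300.
Test statistic (full precision, shown to 4 dp): z = (15/136 − 0.20)/SE₀ ≈ -2.6154.
p-value = 2·P(Z ≥ |z|) with z = -2.6154 → 0.009.

p-value = 0.009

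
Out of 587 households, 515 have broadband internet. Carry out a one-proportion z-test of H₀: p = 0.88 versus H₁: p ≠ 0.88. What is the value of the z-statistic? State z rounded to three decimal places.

With x = 515 successes in n = 587, p̂ = 0.87734.
Null standard error: √(0.88·0.12/587) = √0.000179898 = 0.013413.
Test statistic: z = -0.00266/0.013413 = -0.198.

z = -0.198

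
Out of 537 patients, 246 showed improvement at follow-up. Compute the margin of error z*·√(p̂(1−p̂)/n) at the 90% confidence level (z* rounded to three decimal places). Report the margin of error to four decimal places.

ME = 0.0354

With x = 246 successes in n = 537, p̂ = 0.45810.
SE(p̂) = √(0.45810·0.54190/537) = 0.021501.
For 90% confidence, z* = 1.645.
ME = 1.645·0.021501 = 0.0354.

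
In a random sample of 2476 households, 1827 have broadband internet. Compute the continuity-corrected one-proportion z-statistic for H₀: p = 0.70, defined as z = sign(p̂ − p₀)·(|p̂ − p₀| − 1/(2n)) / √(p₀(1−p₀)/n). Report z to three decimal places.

Sample proportion p̂ = 1827/2476 = 0.73788. p̂ − p₀ = 0.037884.
1/(2n) = 0.000202.
Corrected numerator: |0.037884| − 0.000202 = 0.037682.
Under H₀, SE = √(p₀(1−p₀)/n) = √(0.70·0.30/2476) = √0.000084814 = 0.009209.
z = (+)0.037682/0.009209 = 4.092.

z = 4.092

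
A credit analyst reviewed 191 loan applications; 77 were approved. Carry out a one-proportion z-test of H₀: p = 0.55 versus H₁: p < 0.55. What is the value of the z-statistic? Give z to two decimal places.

z = -4.08

With x = 77 successes in n = 191, p̂ = 0.40314.
SE₀ = √(0.55·0.45/191) = 0.035997.
Test statistic: z = -0.14686/0.035997 = -4.08.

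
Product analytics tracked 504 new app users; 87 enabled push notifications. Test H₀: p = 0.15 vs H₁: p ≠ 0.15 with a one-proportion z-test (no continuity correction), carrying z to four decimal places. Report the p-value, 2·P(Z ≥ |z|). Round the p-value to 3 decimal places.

p-value = 0.155

p̂ = 87/504 = 0.17262.
SE₀ = √(0.15·0.85/504) = 0.015905.
Test statistic (full precision, shown to 4 dp): z = (87/504 − 0.15)/SE₀ ≈ 1.4221.
p-value = 2·P(Z ≥ |z|) with z = 1.4221 → 0.155.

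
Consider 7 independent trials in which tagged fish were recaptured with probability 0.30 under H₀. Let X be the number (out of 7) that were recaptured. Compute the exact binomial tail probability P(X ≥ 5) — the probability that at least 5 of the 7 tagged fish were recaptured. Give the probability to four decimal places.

X ~ Binomial(n=7, p=0.30).
P(X ≥ 5) = C(7,5)·0.30^5·0.70^2 + C(7,6)·0.30^6·0.70^1 + C(7,7)·0.30^7·0.70^0.
= 0.025005 + 0.003572 + 0.000219 = 0.0288.

P = 0.0288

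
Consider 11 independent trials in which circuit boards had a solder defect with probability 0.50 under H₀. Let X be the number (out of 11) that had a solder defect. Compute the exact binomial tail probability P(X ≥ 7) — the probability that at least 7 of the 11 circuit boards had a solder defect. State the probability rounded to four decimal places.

X is binomial with n = 11 and p = 0.50.
P(X ≥ 7) = Σ_{j=7}^{11} C(11,j)·0.50^j·0.50^{11−j}.
= 0.161133 + 0.080566 + 0.026855 + 0.005371 + 0.000488 = 0.2744.

P = 0.2744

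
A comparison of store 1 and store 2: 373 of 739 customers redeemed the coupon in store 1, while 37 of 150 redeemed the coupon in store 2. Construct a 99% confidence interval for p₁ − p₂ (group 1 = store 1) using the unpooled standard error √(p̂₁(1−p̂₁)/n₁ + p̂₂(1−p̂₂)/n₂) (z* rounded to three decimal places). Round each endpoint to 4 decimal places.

(0.1558, 0.3604)

p̂₁ = 373/739 = 0.50474, p̂₂ = 37/150 = 0.24667; p̂₁ − p̂₂ = 0.25807.
SE = √(0.000338265 + 0.001238815) = √0.001577080 = 0.039712.
z* = 2.576 at the 99% level. Margin of error = 0.10230.
Interval: 0.25807 ± 0.10230 → (0.1558, 0.3604).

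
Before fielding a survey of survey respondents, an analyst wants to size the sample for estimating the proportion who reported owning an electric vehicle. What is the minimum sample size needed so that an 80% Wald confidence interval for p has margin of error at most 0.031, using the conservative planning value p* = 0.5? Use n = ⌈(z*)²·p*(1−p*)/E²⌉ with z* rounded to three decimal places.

For 80% confidence, z* = 1.282.
p*(1−p*) = 0.2500.
Required n before rounding: 1.643524 × 0.2500 / 0.031² = 427.556.
⌈427.556⌉ = 428.

n = 428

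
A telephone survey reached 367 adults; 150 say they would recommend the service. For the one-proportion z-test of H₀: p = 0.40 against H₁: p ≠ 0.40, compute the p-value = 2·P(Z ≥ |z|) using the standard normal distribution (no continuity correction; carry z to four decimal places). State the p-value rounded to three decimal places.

The sample proportion is 150/367 = 0.40872.
Null standard error: √(0.40·0.60/367) = √0.000653951 = 0.025572.
z = (p̂ − p₀)/SE = (150/367 − 0.40)/0.025572 ≈ 0.3410.
From the standard normal, 2·P(Z ≥ |z|) = 0.733.

p-value = 0.733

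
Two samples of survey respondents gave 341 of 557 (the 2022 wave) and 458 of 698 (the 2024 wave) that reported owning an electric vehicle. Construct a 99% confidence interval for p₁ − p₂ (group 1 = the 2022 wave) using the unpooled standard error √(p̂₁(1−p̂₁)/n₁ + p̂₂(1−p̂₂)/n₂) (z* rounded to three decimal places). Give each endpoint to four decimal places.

p̂₁ = 0.61221, p̂₂ = 0.65616, so the observed difference is -0.04395.
Unpooled SE = √(p̂₁(1−p̂₁)/n₁ + p̂₂(1−p̂₂)/n₂) = √(0.000426229 + 0.000323229) = 0.027376.
For 99% confidence, z* = 2.576. Margin of error = 0.07052.
So the interval runs from -0.1145 to 0.0266.

(-0.1145, 0.0266)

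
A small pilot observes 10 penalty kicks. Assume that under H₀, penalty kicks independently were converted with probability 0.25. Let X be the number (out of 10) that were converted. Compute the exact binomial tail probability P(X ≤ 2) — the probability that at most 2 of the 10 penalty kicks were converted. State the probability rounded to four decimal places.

X is binomial with n = 10 and p = 0.25.
P(X ≤ 2) = C(10,0)·0.25^0·0.75^10 + C(10,1)·0.25^1·0.75^9 + C(10,2)·0.25^2·0.75^8.
= 0.056314 + 0.187712 + 0.281568 = 0.5256.

P = 0.5256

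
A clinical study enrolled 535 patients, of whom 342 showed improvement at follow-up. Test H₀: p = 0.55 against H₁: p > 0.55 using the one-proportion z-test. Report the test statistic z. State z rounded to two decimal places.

With x = 342 successes in n = 535, p̂ = 0.63925.
Under H₀, SE = √(p₀(1−p₀)/n) = √(0.55·0.45/535) = √0.000462617 = 0.021509.
z = (0.63925 − 0.55)/0.021509 = 0.08925/0.021509 = 4.15.

z = 4.15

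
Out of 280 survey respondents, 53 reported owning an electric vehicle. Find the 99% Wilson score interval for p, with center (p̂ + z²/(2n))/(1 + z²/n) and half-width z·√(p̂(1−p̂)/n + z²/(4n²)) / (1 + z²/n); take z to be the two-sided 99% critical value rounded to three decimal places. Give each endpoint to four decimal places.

(0.1364, 0.2565)

p̂ = 53/280 = 0.18929; z = 2.576, so z² = 6.635776.
1 + z²/n = 1.023699.
Adjusted center: (0.18929 + z²/(2n))/1.023699 = 0.19648.
Radicand: p̂(1−p̂)/n + z²/(4n²) = 0.000548059 + 0.000021160 = 0.000569219.
Half-width = 2.576·√0.000569219/1.023699 = 0.06004.
CI: 0.19648 ± 0.06004 = (0.1364, 0.2565).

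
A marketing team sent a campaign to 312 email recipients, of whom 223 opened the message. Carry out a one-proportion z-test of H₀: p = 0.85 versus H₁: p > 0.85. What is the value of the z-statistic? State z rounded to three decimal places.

p̂ = 223/312 = 0.71474.
Under H₀, SE = √(p₀(1−p₀)/n) = √(0.85·0.15/312) = √0.000408654 = 0.020215.
z = (p̂ − p₀)/SE = (0.71474 − 0.85)/0.020215 = -6.691.

z = -6.691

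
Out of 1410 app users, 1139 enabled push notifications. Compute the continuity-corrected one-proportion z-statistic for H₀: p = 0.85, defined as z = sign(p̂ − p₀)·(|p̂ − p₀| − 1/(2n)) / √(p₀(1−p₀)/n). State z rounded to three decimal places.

z = -4.400

Sample proportion p̂ = 1139/1410 = 0.80780. p̂ − p₀ = -0.042199.
Continuity correction 1/(2n) = 1/2820 = 0.000355.
Corrected numerator: |-0.042199| − 0.000355 = 0.041844.
Null standard error: √(0.85·0.15/1410) = √0.000090426 = 0.009509.
z = −0.041844/0.009509 = -4.400.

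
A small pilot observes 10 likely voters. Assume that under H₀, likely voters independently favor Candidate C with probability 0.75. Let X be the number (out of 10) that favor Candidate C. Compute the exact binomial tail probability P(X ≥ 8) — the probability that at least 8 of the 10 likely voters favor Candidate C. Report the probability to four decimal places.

X ~ Binomial(n=10, p=0.75).
P(X ≥ 8) = C(10,8)·0.75^8·0.25^2 + C(10,9)·0.75^9·0.25^1 + C(10,10)·0.75^10·0.25^0.
= 0.281568 + 0.187712 + 0.056314 = 0.5256.

P = 0.5256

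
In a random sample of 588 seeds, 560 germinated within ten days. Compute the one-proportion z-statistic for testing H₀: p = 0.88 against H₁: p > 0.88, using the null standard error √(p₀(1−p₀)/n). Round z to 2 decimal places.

The sample proportion is 560/588 = 0.95238.
Under H₀, SE = √(p₀(1−p₀)/n) = √(0.88·0.12/588) = √0.000179592 = 0.013401.
Test statistic: z = 0.07238/0.013401 = 5.40.

z = 5.40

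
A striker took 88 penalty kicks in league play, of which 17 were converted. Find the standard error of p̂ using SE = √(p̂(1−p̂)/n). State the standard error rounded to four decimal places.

SE = 0.0421

Sample proportion p̂ = 17/88 = 0.19318.
p̂(1−p̂) = 0.19318·0.80682 = 0.155861.
Dividing by n and taking the root: √0.001771148 = 0.0421.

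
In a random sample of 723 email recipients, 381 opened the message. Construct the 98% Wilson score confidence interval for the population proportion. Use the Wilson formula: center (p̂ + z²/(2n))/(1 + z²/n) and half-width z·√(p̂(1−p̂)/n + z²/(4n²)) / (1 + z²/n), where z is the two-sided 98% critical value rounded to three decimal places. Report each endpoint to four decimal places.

(0.4837, 0.5698)

Here p̂ = 381/723 = 0.52697 and z = 2.326 (z² = 5.410276).
1 + z²/n = 1.007483.
Adjusted center: (0.52697 + z²/(2n))/1.007483 = 0.52677.
Radicand: p̂(1−p̂)/n + z²/(4n²) = 0.000344775 + 0.000002588 = 0.000347363.
Half-width = 2.326·√0.000347363/1.007483 = 0.04303.
So the interval runs from 0.4837 to 0.5698.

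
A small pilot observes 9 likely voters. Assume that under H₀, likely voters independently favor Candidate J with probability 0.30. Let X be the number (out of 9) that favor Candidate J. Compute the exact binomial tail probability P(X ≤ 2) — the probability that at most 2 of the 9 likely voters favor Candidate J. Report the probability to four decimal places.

X ~ Binomial(n=9, p=0.30).
P(X ≤ 2) = C(9,0)·0.30^0·0.70^9 + C(9,1)·0.30^1·0.70^8 + C(9,2)·0.30^2·0.70^7.
= 0.040354 + 0.155650 + 0.266828 = 0.4628.

P = 0.4628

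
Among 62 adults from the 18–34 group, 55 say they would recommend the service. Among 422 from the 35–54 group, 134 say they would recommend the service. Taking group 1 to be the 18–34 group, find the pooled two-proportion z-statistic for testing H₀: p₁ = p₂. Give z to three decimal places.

z = 8.584

p̂₁ = 55/62 = 0.88710, p̂₂ = 134/422 = 0.31754.
Pooled p̂ = (55+134)/(62+422) = 189/484 = 0.39050.
Pooled SE = √[0.2380088·0.01849870] ≈ 0.066354.
z = (p̂₁ − p̂₂)/SE = (0.88710 − 0.31754)/0.066354 = 0.56956/0.066354 = 8.584.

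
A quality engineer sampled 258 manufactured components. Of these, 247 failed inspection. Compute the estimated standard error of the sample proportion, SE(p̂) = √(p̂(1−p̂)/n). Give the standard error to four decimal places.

SE = 0.0126

Sample proportion p̂ = 247/258 = 0.95736.
p̂(1−p̂) = 0.95736·0.04264 = 0.040822.
SE = √(0.040822/258) = 0.0126.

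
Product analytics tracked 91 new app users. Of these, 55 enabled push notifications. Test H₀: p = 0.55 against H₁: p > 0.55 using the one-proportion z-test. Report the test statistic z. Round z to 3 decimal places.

Sample proportion p̂ = 55/91 = 0.60440.
Under H₀, SE = √(p₀(1−p₀)/n) = √(0.55·0.45/91) = √0.002719780 = 0.052152.
z = (p̂ − p₀)/SE = (0.60440 − 0.55)/0.052152 = 1.043.

z = 1.043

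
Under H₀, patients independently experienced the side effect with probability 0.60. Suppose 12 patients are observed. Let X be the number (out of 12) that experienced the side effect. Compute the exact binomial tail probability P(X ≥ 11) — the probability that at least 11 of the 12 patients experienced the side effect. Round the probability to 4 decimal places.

X is binomial with n = 12 and p = 0.60.
P(X ≥ 11) = C(12,11)·0.60^11·0.40^1 + C(12,12)·0.60^12·0.40^0.
= 0.017414 + 0.002177 = 0.0196.

P = 0.0196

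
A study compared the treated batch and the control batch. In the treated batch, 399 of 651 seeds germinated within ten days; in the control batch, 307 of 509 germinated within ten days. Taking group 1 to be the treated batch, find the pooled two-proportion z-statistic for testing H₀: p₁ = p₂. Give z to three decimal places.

p̂₁ = 399/651 = 0.61290, p̂₂ = 307/509 = 0.60314.
Pooled p̂ = (399+307)/(651+509) = 706/1160 = 0.60862.
Pooled SE = √[0.2382015·0.00350073] ≈ 0.028877.
z = 0.00976/0.028877 = 0.338.

z = 0.338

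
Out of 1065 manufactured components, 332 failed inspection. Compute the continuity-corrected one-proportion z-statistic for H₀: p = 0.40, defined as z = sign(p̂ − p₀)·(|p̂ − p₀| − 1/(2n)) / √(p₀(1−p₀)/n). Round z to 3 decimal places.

z = -5.848

Sample proportion p̂ = 332/1065 = 0.31174. p̂ − p₀ = -0.088263.
1/(2n) = 0.000469.
Corrected numerator: |-0.088263| − 0.000469 = 0.087794.
Under H₀, SE = √(p₀(1−p₀)/n) = √(0.40·0.60/1065) = √0.000225352 = 0.015012.
z = −0.087794/0.015012 = -5.848.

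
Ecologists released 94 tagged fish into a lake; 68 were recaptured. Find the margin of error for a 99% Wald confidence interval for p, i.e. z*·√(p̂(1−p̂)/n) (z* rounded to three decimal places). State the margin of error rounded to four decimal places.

With x = 68 successes in n = 94, p̂ = 0.72340.
SE(p̂) = √(0.72340·0.27660/94) = 0.046137.
The 99% critical value is z* = 2.576.
Margin of error = z*·SE = 2.576 × 0.046137 = 0.1188.

ME = 0.1188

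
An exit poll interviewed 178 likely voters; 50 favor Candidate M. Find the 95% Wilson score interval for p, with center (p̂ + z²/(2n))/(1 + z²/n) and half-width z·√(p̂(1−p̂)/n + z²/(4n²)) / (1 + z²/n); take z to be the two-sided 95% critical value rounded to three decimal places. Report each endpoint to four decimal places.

p̂ = 50/178 = 0.28090; z = 1.960, so z² = 3.841600.
1 + z²/n = 1.021582.
Center = (0.28090 + 0.010791)/1.021582 = 0.28553.
Radicand: p̂(1−p̂)/n + z²/(4n²) = 0.001134802 + 0.000030312 = 0.001165114.
Half-width = 1.960·√0.001165114/1.021582 = 0.06549.
Interval: 0.28553 ± 0.06549 → (0.2200, 0.3510).

(0.2200, 0.3510)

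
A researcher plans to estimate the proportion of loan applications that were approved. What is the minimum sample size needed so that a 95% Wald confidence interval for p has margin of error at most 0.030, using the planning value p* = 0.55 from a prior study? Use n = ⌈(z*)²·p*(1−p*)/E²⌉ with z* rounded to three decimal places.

For 95% confidence, z* = 1.960.
p*(1−p*) = 0.2475.
(z*)²·p*(1−p*)/E² = 3.841600·0.2475/0.000900 = 1056.440.
Rounding up, n = 1057.

n = 1057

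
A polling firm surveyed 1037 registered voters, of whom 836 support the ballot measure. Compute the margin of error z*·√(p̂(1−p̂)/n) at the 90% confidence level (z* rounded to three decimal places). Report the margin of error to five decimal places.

With x = 836 successes in n = 1037, p̂ = 0.80617.
Standard error of p̂: √(0.156259/1037) = √0.000150684 = 0.012275.
The 90% critical value is z* = 1.645.
ME = 1.645·0.012275 = 0.02019.

ME = 0.02019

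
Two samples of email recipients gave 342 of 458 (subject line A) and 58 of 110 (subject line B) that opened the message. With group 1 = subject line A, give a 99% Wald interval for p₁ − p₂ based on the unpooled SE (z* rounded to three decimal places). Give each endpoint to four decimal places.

p̂₁ = 342/458 = 0.74672, p̂₂ = 58/110 = 0.52727; p̂₁ − p̂₂ = 0.21945.
SE = √(0.000412941 + 0.002265965) = √0.002678906 = 0.051758.
z* = 2.576 at the 99% level. Margin = 2.576·0.051758 = 0.13333.
So the interval runs from 0.0861 to 0.3528.

(0.0861, 0.3528)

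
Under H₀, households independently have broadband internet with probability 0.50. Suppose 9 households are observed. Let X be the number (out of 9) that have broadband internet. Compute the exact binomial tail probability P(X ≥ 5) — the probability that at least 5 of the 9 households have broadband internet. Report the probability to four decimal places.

X ~ Binomial(n=9, p=0.50).
P(X ≥ 5) = Σ_{j=5}^{9} C(9,j)·0.50^j·0.50^{9−j}.
= 0.246094 + 0.164062 + 0.070312 + 0.017578 + 0.001953 = 0.5000.

P = 0.5000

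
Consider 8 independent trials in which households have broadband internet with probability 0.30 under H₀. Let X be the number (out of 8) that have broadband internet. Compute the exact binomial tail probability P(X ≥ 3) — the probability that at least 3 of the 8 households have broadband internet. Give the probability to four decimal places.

P = 0.4482

X ~ Binomial(n=8, p=0.30).
P(X ≥ 3) = Σ_{j=3}^{8} C(8,j)·0.30^j·0.70^{8−j}.
= 0.254122 + 0.136137 + 0.046675 + 0.010002 + 0.001225 + 0.000066 = 0.4482.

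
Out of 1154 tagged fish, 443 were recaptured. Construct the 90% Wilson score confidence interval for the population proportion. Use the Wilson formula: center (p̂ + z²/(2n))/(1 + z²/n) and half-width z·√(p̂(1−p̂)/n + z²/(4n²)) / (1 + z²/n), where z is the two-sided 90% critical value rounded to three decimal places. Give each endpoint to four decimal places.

(0.3606, 0.4077)

Here p̂ = 443/1154 = 0.38388 and z = 1.645 (z² = 2.706025).
1 + z²/n = 1.002345.
Center = (0.38388 + 0.001172)/1.002345 = 0.38415.
Radicand: p̂(1−p̂)/n + z²/(4n²) = 0.000204954 + 0.000000508 = 0.000205462.
Half-width = 1.645·√0.000205462/1.002345 = 0.02352.
So the interval runs from 0.3606 to 0.4077.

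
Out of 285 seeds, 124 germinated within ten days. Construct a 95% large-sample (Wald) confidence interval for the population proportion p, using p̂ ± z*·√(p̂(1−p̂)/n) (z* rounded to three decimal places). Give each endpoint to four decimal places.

Sample proportion p̂ = 124/285 = 0.43509.
Standard error of p̂: √(0.245786/285) = √0.000862408 = 0.029367.
For 95% confidence, z* = 1.960.
Margin of error: 1.960 × 0.029367 = 0.05756.
Interval: 0.43509 ± 0.05756 → (0.3775, 0.4926).

(0.3775, 0.4926)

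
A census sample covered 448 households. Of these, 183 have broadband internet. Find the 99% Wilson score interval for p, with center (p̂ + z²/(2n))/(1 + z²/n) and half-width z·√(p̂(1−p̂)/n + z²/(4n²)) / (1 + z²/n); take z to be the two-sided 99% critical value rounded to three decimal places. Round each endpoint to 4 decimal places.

p̂ = 183/448 = 0.40848; z = 2.576, so z² = 6.635776.
1 + z²/n = 1.014812.
Adjusted center: (0.40848 + z²/(2n))/1.014812 = 0.40982.
Radicand: p̂(1−p̂)/n + z²/(4n²) = 0.000539340 + 0.000008266 = 0.000547606.
Half-width = z·√(radicand)/denom = 2.576·0.023401/1.014812 = 0.05940.
Interval: 0.40982 ± 0.05940 → (0.3504, 0.4692).

(0.3504, 0.4692)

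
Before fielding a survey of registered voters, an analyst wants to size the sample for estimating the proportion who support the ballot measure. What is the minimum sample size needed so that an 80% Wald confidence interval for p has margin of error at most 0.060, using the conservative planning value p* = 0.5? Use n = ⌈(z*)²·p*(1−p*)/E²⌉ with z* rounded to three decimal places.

For 80% confidence, z* = 1.282.
p*(1−p*) = 0.50·0.50 = 0.2500.
Required n before rounding: 1.643524 × 0.2500 / 0.060² = 114.134.
⌈114.134⌉ = 115.

n = 115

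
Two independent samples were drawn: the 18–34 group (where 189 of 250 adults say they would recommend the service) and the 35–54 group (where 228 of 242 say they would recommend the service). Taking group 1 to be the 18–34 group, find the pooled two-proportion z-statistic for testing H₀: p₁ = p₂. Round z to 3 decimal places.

z = -5.743

p̂₁ = 189/250 = 0.75600, p̂₂ = 228/242 = 0.94215.
Pooled p̂ = (189+228)/(250+242) = 417/492 = 0.84756.
Pooled SE = √[0.1292014·0.00813223] ≈ 0.032414.
z = -0.18615/0.032414 = -5.743.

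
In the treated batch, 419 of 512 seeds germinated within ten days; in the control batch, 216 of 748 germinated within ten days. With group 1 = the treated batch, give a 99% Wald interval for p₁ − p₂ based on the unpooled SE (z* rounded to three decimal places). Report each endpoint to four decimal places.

p̂₁ = 419/512 = 0.81836, p̂₂ = 216/748 = 0.28877; p̂₁ − p̂₂ = 0.52959.
SE = √(0.000290327 + 0.000274575) = √0.000564902 = 0.023768.
z* = 2.576 at the 99% level. Margin = 2.576·0.023768 = 0.06123.
CI: 0.52959 ± 0.06123 = (0.4684, 0.5908).

(0.4684, 0.5908)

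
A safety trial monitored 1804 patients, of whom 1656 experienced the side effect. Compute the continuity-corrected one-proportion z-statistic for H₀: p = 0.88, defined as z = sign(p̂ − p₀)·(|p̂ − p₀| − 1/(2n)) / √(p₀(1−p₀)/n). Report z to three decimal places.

Sample proportion p̂ = 1656/1804 = 0.91796. p̂ − p₀ = 0.037960.
1/(2n) = 0.000277.
Corrected numerator: |0.037960| − 0.000277 = 0.037683.
Null standard error: √(0.88·0.12/1804) = √0.000058537 = 0.007651.
z = (+)0.037683/0.007651 = 4.925.

z = 4.925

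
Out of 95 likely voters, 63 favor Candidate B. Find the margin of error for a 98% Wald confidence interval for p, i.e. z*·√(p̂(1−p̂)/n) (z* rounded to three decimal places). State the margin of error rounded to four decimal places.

ME = 0.1128

p̂ = 63/95 = 0.66316.
SE(p̂) = √(0.66316·0.33684/95) = 0.048491.
The 98% critical value is z* = 2.326.
ME = 2.326·0.048491 = 0.1128.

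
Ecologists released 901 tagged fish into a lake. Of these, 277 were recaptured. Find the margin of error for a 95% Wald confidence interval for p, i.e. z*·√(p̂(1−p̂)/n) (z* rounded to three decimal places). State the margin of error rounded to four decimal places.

ME = 0.0301

p̂ = 277/901 = 0.30744.
SE = √(p̂(1−p̂)/n) = √(0.212919/901) = 0.015373.
For 95% confidence, z* = 1.960.
ME = 1.960·0.015373 = 0.0301.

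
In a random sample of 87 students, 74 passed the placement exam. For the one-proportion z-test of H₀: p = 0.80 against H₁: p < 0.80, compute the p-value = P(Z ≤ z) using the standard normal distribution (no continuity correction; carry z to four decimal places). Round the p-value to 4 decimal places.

p-value = 0.8809

The sample proportion is 74/87 = 0.85057.
Null standard error: √(0.80·0.20/87) = √0.001839080 = 0.042885.
z = (p̂ − p₀)/SE = (74/87 − 0.80)/0.042885 ≈ 1.1793.
From the standard normal, P(Z ≤ z) = 0.8809.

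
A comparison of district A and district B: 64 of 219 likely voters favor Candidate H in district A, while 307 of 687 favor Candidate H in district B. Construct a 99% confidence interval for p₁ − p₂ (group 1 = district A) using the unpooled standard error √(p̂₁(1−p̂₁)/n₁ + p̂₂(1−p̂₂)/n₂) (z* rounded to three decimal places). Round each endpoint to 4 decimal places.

(-0.2477, -0.0616)

p̂₁ = 64/219 = 0.29224, p̂₂ = 307/687 = 0.44687; p̂₁ − p̂₂ = -0.15463.
SE = √(0.000944451 + 0.000359792) = √0.001304243 = 0.036114.
The 99% critical value is z* = 2.576. Margin = 2.576·0.036114 = 0.09303.
CI: -0.15463 ± 0.09303 = (-0.2477, -0.0616).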